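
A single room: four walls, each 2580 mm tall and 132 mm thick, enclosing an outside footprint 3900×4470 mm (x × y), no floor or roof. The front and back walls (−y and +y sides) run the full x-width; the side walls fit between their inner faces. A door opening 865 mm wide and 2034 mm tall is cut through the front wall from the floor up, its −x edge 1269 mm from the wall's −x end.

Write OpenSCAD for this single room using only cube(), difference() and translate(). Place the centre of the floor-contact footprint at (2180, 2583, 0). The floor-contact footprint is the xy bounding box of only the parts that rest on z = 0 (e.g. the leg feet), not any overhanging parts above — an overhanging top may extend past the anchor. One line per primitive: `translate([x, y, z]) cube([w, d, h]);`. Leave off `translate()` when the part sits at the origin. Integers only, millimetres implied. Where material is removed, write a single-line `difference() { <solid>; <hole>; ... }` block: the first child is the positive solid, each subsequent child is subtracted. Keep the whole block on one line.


difference() { translate([230, 348, 0]) cube([3900, 132, 2580]); translate([1499, 348, 0]) cube([865, 132, 2034]); }
translate([230, 4686, 0]) cube([3900, 132, 2580]);
translate([230, 480, 0]) cube([132, 4206, 2580]);
translate([3998, 480, 0]) cube([132, 4206, 2580]);


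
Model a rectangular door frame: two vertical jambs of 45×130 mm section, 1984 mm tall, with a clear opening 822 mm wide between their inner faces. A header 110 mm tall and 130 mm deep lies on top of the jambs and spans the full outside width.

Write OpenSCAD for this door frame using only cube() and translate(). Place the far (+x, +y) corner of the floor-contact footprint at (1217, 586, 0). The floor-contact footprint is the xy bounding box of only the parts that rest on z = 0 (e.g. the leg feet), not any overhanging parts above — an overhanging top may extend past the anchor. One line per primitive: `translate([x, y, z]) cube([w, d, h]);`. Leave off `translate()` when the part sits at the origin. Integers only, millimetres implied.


translate([305, 456, 0]) cube([45, 130, 1984]);
translate([1172, 456, 0]) cube([45, 130, 1984]);
translate([305, 456, 1984]) cube([912, 130, 110]);


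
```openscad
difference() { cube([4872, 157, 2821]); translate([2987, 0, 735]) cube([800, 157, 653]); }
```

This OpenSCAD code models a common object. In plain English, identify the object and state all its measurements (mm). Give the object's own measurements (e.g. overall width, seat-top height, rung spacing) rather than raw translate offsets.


A wall 4872 mm long (x), 157 mm thick (y), 2821 mm tall, with a rectangular window opening cut through it. The opening is 800 mm wide and 653 mm tall; its sill is at z = 735 mm and its near (−x) edge is 2987 mm from the wall's −x end. The opening passes through the full wall thickness.


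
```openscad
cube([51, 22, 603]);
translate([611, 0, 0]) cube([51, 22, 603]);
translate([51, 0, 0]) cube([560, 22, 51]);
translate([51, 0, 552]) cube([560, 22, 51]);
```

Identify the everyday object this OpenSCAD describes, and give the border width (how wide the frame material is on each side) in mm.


A picture frame. The border width is 51 mm.

Four thin pieces enclosing a rectangular opening — a picture frame. The two full-height stiles are 603 mm tall; the top rail sits at z = 552 and is 51 mm tall, so the border above the opening is 603 − 552 = 51 mm, matching the stile x-width.


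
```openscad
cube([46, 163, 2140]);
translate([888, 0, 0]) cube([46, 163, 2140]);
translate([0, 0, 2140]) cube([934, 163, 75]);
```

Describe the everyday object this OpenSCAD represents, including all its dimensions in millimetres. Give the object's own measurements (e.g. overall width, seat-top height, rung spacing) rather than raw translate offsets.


A door frame. The clear opening is 842 mm wide and 2140 mm high. Two 46 mm wide jambs, 163 mm deep, stand either side of the opening from the floor to the top of the opening. A 75 mm thick head sits across the top of both jambs, spanning the full outside width of the frame.


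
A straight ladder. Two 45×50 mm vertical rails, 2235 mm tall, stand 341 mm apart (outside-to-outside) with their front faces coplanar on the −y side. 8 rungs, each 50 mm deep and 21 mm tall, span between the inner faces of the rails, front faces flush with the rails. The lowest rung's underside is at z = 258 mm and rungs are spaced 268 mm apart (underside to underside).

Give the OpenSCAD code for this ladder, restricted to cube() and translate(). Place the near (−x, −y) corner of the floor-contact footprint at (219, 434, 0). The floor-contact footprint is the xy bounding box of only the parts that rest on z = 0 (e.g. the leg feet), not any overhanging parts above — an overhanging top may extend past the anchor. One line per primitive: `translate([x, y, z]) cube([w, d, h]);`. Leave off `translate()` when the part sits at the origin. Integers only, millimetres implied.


translate([219, 434, 0]) cube([45, 50, 2235]);
translate([515, 434, 0]) cube([45, 50, 2235]);
translate([264, 434, 258]) cube([251, 50, 21]);
translate([264, 434, 526]) cube([251, 50, 21]);
translate([264, 434, 794]) cube([251, 50, 21]);
translate([264, 434, 1062]) cube([251, 50, 21]);
translate([264, 434, 1330]) cube([251, 50, 21]);
translate([264, 434, 1598]) cube([251, 50, 21]);
translate([264, 434, 1866]) cube([251, 50, 21]);
translate([264, 434, 2134]) cube([251, 50, 21]);


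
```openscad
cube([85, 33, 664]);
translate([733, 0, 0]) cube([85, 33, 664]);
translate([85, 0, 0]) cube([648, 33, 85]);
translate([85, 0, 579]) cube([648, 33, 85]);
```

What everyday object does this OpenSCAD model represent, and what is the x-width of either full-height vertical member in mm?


A picture frame. The border width is 85 mm.

Four thin pieces enclosing a rectangular opening — a picture frame. The two full-height stiles are 664 mm tall; the top rail sits at z = 579 and is 85 mm tall, so the border above the opening is 664 − 579 = 85 mm, matching the stile x-width.


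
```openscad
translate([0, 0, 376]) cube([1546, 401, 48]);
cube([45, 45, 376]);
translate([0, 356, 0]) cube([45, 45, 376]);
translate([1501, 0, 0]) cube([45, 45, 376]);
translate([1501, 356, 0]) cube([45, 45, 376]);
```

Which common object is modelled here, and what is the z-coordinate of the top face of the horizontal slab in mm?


A bench. The seat-top height is 424 mm.

A long slab on four corner posts — a bench. The slab sits at z = 376 with thickness 48, so the top is 376 + 48 = 424 mm.


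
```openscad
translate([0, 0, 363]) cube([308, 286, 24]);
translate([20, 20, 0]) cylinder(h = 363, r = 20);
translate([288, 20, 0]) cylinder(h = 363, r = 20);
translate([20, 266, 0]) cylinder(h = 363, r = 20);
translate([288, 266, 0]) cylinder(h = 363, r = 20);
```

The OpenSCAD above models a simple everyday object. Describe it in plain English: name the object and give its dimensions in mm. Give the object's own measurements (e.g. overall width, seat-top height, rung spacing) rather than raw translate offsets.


A four-legged stool. The seat is a 308×286×24 mm slab whose top surface is at z = 387 mm; four round legs, each 40 mm in diameter, run from the floor (z = 0) to the underside of the seat, each leg's axis is inset half a diameter from the nearest pair of seat edges (so the leg's bounding box is flush with the corner).


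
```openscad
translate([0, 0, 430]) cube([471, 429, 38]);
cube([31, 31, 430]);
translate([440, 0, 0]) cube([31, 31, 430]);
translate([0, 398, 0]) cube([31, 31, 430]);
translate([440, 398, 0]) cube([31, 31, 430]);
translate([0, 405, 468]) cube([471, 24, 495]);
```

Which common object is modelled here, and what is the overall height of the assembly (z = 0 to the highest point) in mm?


A chair. The overall height is 963 mm.

A slab on four corner posts with a tall panel at the back — a chair. The seat slab sits at z = 430 with thickness 38, and the 495 mm backrest starts at the seat top, so the overall height is 430 + 38 + 495 = 963 mm.


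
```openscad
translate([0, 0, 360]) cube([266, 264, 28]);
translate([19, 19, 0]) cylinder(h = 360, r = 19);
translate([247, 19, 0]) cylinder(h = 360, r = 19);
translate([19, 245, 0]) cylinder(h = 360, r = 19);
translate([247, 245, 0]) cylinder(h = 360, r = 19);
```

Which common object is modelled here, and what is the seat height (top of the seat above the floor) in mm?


A stool. The seat height is 388 mm.

A 266×264×28 slab at z = 360 on four corner cylinders — a stool. The seat top is 360 + 28 = 388 mm.


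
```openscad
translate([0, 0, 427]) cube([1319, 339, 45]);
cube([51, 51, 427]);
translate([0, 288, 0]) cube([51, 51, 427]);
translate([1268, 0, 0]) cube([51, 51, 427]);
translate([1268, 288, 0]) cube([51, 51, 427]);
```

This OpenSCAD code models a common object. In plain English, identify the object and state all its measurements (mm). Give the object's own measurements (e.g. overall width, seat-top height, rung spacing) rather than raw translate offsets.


A bench: a 1319×339 mm seat slab, 45 mm thick, top at z = 472 mm, on four 51×51 mm square legs flush with the seat corners and standing on z = 0.


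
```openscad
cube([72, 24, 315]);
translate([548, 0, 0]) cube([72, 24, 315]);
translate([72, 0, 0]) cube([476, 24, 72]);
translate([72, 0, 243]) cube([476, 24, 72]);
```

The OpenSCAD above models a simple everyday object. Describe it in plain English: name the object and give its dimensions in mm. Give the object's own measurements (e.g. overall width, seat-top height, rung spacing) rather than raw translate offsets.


A rectangular picture frame lying in the x–z plane (depth along y). The opening is 476 mm wide (x) by 171 mm tall (z), surrounded by a border 72 mm wide on all four sides. The frame is 24 mm deep and is made of two full-height vertical stiles with two horizontal rails fitted between them.


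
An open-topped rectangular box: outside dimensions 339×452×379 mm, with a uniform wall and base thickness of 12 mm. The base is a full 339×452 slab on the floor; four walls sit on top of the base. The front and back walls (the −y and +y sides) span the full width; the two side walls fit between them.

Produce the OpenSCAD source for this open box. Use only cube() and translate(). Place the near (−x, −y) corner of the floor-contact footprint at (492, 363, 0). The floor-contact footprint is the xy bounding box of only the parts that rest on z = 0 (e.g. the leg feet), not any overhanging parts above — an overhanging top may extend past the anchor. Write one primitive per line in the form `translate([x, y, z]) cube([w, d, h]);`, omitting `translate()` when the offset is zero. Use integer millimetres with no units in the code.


translate([492, 363, 0]) cube([339, 452, 12]);
translate([492, 363, 12]) cube([339, 12, 367]);
translate([492, 803, 12]) cube([339, 12, 367]);
translate([492, 375, 12]) cube([12, 428, 367]);
translate([819, 375, 12]) cube([12, 428, 367]);


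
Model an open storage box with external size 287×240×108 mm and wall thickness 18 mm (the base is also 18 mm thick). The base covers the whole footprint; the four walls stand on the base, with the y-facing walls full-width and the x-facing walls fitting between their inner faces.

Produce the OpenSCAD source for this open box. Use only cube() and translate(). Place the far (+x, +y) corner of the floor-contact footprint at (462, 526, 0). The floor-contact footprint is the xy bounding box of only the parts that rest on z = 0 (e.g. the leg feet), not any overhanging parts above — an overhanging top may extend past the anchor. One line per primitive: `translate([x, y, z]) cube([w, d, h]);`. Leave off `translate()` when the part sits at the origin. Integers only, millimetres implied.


translate([175, 286, 0]) cube([287, 240, 18]);
translate([175, 286, 18]) cube([287, 18, 90]);
translate([175, 508, 18]) cube([287, 18, 90]);
translate([175, 304, 18]) cube([18, 204, 90]);
translate([444, 304, 18]) cube([18, 204, 90]);


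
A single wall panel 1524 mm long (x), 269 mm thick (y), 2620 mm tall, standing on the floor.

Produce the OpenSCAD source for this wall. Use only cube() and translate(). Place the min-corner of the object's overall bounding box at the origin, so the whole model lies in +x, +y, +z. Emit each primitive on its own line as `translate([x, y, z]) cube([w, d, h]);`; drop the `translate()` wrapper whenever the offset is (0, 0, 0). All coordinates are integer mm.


cube([1524, 269, 2620]);


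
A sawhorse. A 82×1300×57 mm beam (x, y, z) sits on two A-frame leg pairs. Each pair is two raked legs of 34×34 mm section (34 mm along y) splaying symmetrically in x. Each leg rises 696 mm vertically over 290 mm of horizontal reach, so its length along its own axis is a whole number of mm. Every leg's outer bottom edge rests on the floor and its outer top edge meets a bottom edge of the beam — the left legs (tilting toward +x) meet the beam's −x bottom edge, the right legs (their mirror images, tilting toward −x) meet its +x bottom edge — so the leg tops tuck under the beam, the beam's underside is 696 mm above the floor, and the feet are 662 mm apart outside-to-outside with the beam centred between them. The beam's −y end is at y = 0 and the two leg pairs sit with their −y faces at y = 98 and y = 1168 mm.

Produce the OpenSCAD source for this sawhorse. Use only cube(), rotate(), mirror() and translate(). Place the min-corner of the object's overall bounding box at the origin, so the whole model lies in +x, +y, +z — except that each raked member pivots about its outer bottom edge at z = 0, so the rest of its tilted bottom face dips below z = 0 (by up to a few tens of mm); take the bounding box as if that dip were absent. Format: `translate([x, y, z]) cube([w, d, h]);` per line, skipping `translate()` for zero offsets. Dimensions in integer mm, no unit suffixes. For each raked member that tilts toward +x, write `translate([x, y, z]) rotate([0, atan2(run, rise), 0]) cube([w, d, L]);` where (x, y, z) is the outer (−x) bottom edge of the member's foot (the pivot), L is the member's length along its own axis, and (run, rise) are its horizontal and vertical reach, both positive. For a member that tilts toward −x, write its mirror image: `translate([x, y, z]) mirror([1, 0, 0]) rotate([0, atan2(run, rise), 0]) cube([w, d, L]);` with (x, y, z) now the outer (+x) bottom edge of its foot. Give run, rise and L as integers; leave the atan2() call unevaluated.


// leg length = √(290² + 696²) = 754
// right-leg outer foot x = 2·290 + 82 = 662
// beam min-corner = (290, 0, 696)
translate([290, 0, 696]) cube([82, 1300, 57]);
translate([0, 98, 0]) rotate([0, atan2(290, 696), 0]) cube([34, 34, 754]);
translate([662, 98, 0]) mirror([1, 0, 0]) rotate([0, atan2(290, 696), 0]) cube([34, 34, 754]);
translate([0, 1168, 0]) rotate([0, atan2(290, 696), 0]) cube([34, 34, 754]);
translate([662, 1168, 0]) mirror([1, 0, 0]) rotate([0, atan2(290, 696), 0]) cube([34, 34, 754]);


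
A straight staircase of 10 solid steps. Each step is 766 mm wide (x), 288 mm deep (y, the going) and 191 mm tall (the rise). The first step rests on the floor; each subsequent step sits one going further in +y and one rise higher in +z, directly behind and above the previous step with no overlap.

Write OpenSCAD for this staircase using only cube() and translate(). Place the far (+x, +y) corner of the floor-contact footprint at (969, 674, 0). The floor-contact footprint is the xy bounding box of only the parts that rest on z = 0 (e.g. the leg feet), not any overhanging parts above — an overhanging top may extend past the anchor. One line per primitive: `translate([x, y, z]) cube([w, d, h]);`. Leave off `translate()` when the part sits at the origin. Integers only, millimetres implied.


translate([203, 386, 0]) cube([766, 288, 191]);
translate([203, 674, 191]) cube([766, 288, 191]);
translate([203, 962, 382]) cube([766, 288, 191]);
translate([203, 1250, 573]) cube([766, 288, 191]);
translate([203, 1538, 764]) cube([766, 288, 191]);
translate([203, 1826, 955]) cube([766, 288, 191]);
translate([203, 2114, 1146]) cube([766, 288, 191]);
translate([203, 2402, 1337]) cube([766, 288, 191]);
translate([203, 2690, 1528]) cube([766, 288, 191]);
translate([203, 2978, 1719]) cube([766, 288, 191]);


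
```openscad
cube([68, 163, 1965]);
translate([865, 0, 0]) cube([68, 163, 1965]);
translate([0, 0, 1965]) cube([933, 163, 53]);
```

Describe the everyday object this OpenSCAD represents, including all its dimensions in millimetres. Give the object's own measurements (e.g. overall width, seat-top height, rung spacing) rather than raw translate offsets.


A door frame. The clear opening is 797 mm wide and 1965 mm high. Two 68 mm wide jambs, 163 mm deep, stand either side of the opening from the floor to the top of the opening. A 53 mm thick head sits across the top of both jambs, spanning the full outside width of the frame.


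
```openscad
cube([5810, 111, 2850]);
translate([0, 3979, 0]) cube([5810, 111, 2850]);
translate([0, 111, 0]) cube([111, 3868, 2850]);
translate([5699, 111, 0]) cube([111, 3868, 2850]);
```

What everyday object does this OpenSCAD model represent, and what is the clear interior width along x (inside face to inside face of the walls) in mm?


A house (or room) frame. The interior width is 5588 mm.

Four 2850 mm walls enclosing a rectangle with no floor or roof — a room or house frame. Outside width is 5810 mm and wall thickness is 111 mm, so the interior width is 5810 − 2 × 111 = 5588 mm.


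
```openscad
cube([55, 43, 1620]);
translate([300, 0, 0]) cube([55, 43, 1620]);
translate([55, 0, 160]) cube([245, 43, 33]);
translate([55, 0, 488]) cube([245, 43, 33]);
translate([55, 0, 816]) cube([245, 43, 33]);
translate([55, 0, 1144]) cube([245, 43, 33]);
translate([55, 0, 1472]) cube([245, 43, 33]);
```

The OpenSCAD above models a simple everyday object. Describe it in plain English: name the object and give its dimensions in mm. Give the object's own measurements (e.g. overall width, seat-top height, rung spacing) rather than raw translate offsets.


A straight ladder. Two 55×43 mm vertical rails, 1620 mm tall, stand 355 mm apart (outside-to-outside) with their front faces coplanar on the −y side. 5 rungs, each 43 mm deep and 33 mm tall, span between the inner faces of the rails, front faces flush with the rails. The lowest rung's underside is at z = 160 mm and rungs are spaced 328 mm apart (underside to underside).


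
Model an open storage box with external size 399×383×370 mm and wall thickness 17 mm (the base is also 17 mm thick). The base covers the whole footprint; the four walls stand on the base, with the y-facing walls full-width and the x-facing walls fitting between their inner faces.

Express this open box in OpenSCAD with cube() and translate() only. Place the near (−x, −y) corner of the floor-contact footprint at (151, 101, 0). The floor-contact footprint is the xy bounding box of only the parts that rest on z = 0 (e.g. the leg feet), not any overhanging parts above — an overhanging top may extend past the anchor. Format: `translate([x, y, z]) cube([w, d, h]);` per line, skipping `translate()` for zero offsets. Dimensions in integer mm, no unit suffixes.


translate([151, 101, 0]) cube([399, 383, 17]);
translate([151, 101, 17]) cube([399, 17, 353]);
translate([151, 467, 17]) cube([399, 17, 353]);
translate([151, 118, 17]) cube([17, 349, 353]);
translate([533, 118, 17]) cube([17, 349, 353]);


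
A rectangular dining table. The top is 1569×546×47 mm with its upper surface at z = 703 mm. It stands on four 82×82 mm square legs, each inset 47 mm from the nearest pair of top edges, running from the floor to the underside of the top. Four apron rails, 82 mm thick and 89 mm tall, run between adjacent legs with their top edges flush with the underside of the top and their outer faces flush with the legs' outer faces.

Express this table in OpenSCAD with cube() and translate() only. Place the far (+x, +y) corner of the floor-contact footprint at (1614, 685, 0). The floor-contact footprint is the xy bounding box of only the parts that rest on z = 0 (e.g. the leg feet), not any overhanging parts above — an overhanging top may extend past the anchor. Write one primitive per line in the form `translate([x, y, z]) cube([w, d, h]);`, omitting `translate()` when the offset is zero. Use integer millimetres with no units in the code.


translate([92, 186, 656]) cube([1569, 546, 47]);
translate([139, 233, 0]) cube([82, 82, 656]);
translate([1532, 233, 0]) cube([82, 82, 656]);
translate([139, 603, 0]) cube([82, 82, 656]);
translate([1532, 603, 0]) cube([82, 82, 656]);
translate([221, 233, 567]) cube([1311, 82, 89]);
translate([221, 603, 567]) cube([1311, 82, 89]);
translate([139, 315, 567]) cube([82, 288, 89]);
translate([1532, 315, 567]) cube([82, 288, 89]);


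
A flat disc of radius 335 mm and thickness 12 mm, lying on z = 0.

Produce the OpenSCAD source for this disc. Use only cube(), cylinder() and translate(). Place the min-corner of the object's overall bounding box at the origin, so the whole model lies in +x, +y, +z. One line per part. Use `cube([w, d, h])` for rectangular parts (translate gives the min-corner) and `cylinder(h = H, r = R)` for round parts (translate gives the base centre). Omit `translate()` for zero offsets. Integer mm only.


translate([335, 335, 0]) cylinder(h = 12, r = 335);


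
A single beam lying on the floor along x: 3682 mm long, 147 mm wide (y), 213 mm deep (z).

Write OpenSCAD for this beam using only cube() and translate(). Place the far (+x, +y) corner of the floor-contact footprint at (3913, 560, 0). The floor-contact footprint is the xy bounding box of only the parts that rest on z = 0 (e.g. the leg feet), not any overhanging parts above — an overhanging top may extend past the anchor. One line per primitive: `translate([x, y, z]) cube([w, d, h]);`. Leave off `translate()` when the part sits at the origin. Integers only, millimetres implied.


translate([231, 413, 0]) cube([3682, 147, 213]);


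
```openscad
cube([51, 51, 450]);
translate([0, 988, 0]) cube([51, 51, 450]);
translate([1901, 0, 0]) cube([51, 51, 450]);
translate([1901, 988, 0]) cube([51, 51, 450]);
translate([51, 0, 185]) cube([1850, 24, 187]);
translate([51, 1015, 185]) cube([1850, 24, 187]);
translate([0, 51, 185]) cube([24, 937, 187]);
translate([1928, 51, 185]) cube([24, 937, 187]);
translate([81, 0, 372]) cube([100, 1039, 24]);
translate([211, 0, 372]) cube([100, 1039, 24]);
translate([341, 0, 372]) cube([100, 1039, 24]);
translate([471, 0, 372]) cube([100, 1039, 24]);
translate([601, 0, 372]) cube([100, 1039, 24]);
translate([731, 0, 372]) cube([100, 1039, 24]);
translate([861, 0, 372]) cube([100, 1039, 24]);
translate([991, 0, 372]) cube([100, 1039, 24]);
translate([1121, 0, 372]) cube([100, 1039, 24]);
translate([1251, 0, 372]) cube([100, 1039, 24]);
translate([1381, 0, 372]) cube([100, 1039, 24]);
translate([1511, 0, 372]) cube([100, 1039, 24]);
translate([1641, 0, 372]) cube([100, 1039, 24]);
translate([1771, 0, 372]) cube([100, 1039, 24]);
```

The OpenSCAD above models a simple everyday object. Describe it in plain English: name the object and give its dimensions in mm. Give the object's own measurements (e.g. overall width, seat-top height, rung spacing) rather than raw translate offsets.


A bed frame 1952 mm long (x) by 1039 mm wide (y). Four 51×51 mm corner posts, 450 mm tall, at the corners of the footprint. Four rails of 24 mm thickness and 187 mm height run between adjacent posts with their undersides at z = 185 mm, their outer faces flush with the outside of the frame (the two x-running rails run between the posts' inner faces; the two y-running rails run between the posts' inner faces). 14 slats, each 100 mm wide (x) and 24 mm thick, lie across the top of the two x-running rails, running the full 1039 mm width of the frame in y; along x they sit between the end posts with a 30 mm gap after the −x posts and between neighbouring slats and before the +x posts.


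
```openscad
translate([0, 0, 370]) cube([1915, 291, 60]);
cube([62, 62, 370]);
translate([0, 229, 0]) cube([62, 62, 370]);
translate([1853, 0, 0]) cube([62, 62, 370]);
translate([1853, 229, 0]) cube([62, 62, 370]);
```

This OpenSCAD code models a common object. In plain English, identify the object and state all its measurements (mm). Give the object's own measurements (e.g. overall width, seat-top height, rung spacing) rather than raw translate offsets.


A long wooden bench with a 1915 mm (x) × 291 mm (y) seat, 60 mm thick, its top surface 430 mm above the floor. Four 62 mm square legs at the seat corners, flush with the edges, run from z = 0 to the seat underside.


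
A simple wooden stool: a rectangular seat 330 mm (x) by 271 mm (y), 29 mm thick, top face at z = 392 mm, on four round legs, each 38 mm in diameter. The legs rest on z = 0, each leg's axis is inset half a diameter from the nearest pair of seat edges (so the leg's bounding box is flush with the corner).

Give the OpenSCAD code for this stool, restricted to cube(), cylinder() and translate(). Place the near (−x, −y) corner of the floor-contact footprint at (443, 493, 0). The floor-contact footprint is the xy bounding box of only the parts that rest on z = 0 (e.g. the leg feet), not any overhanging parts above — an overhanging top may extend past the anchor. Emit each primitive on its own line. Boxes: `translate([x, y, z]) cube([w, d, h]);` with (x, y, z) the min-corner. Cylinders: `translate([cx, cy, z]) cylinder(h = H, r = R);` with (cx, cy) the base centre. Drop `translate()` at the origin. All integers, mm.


translate([443, 493, 363]) cube([330, 271, 29]);
translate([462, 512, 0]) cylinder(h = 363, r = 19);
translate([754, 512, 0]) cylinder(h = 363, r = 19);
translate([462, 745, 0]) cylinder(h = 363, r = 19);
translate([754, 745, 0]) cylinder(h = 363, r = 19);


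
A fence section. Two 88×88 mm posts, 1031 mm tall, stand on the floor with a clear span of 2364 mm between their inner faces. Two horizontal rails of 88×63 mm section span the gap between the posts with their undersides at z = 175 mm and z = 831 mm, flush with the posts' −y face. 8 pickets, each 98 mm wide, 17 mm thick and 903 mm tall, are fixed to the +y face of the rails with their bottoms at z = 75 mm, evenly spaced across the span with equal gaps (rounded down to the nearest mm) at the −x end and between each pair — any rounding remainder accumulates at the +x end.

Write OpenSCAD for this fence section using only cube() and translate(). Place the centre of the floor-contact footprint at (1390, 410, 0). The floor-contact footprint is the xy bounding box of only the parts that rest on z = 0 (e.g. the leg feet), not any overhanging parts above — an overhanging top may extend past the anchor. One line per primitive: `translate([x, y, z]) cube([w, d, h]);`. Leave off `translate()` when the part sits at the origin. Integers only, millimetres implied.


translate([120, 366, 0]) cube([88, 88, 1031]);
translate([2572, 366, 0]) cube([88, 88, 1031]);
translate([208, 366, 175]) cube([2364, 88, 63]);
translate([208, 366, 831]) cube([2364, 88, 63]);
translate([383, 454, 75]) cube([98, 17, 903]);
translate([656, 454, 75]) cube([98, 17, 903]);
translate([929, 454, 75]) cube([98, 17, 903]);
translate([1202, 454, 75]) cube([98, 17, 903]);
translate([1475, 454, 75]) cube([98, 17, 903]);
translate([1748, 454, 75]) cube([98, 17, 903]);
translate([2021, 454, 75]) cube([98, 17, 903]);
translate([2294, 454, 75]) cube([98, 17, 903]);


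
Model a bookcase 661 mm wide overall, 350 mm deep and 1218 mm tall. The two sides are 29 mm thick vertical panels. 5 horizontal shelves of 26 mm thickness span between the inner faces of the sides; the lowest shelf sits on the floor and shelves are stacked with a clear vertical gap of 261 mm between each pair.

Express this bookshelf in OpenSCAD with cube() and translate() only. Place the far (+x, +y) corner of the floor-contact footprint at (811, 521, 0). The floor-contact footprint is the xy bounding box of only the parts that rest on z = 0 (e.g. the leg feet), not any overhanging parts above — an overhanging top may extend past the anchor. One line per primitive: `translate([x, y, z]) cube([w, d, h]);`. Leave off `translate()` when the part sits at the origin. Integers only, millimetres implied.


translate([150, 171, 0]) cube([29, 350, 1218]);
translate([782, 171, 0]) cube([29, 350, 1218]);
translate([179, 171, 0]) cube([603, 350, 26]);
translate([179, 171, 287]) cube([603, 350, 26]);
translate([179, 171, 574]) cube([603, 350, 26]);
translate([179, 171, 861]) cube([603, 350, 26]);
translate([179, 171, 1148]) cube([603, 350, 26]);


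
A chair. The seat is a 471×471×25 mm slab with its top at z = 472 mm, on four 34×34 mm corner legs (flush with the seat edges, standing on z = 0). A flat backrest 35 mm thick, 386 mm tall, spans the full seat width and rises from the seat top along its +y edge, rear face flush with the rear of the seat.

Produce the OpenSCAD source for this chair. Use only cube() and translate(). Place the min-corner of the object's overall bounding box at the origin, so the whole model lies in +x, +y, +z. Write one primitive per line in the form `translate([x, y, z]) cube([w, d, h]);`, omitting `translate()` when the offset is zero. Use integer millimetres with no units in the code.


translate([0, 0, 447]) cube([471, 471, 25]);
cube([34, 34, 447]);
translate([437, 0, 0]) cube([34, 34, 447]);
translate([0, 437, 0]) cube([34, 34, 447]);
translate([437, 437, 0]) cube([34, 34, 447]);
translate([0, 436, 472]) cube([471, 35, 386]);


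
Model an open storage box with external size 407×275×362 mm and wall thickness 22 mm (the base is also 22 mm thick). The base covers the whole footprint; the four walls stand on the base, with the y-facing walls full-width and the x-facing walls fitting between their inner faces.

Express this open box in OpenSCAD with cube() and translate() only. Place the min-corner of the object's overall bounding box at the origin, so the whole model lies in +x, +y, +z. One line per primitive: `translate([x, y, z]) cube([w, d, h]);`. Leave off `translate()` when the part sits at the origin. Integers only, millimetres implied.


cube([407, 275, 22]);
translate([0, 0, 22]) cube([407, 22, 340]);
translate([0, 253, 22]) cube([407, 22, 340]);
translate([0, 22, 22]) cube([22, 231, 340]);
translate([385, 22, 22]) cube([22, 231, 340]);


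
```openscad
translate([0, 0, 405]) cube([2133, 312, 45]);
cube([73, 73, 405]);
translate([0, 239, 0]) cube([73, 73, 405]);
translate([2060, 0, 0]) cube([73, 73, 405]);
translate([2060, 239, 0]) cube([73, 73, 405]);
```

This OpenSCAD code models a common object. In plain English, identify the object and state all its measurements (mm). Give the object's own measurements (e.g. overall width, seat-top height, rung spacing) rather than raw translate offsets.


A long wooden bench with a 2133 mm (x) × 312 mm (y) seat, 45 mm thick, its top surface 450 mm above the floor. Four 73 mm square legs at the seat corners, flush with the edges, run from z = 0 to the seat underside.


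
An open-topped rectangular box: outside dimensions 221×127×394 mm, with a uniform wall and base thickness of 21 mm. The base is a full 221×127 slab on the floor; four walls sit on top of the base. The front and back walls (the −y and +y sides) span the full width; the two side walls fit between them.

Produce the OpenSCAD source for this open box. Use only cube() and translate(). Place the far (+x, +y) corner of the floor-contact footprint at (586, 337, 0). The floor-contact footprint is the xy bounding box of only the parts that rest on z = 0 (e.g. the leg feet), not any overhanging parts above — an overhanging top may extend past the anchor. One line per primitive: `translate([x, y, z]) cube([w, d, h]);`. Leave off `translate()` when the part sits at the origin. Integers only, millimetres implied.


translate([365, 210, 0]) cube([221, 127, 21]);
translate([365, 210, 21]) cube([221, 21, 373]);
translate([365, 316, 21]) cube([221, 21, 373]);
translate([365, 231, 21]) cube([21, 85, 373]);
translate([565, 231, 21]) cube([21, 85, 373]);


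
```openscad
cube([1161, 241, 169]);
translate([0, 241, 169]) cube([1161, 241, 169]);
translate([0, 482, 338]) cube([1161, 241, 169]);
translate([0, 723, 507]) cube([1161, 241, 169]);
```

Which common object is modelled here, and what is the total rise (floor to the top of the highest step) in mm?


A staircase. The total rise is 676 mm.

4 identical blocks, each offset up and back from the previous — a staircase. Each step is 169 mm tall and there are 4 of them, so the total rise is 4 × 169 = 676 mm.


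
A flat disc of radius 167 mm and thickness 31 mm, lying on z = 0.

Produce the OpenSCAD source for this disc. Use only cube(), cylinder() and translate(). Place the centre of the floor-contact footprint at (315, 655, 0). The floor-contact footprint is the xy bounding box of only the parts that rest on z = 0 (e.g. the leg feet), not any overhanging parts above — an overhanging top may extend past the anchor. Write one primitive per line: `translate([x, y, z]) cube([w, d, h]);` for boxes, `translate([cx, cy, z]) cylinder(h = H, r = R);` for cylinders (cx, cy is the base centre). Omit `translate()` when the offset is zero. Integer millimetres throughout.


translate([315, 655, 0]) cylinder(h = 31, r = 167);


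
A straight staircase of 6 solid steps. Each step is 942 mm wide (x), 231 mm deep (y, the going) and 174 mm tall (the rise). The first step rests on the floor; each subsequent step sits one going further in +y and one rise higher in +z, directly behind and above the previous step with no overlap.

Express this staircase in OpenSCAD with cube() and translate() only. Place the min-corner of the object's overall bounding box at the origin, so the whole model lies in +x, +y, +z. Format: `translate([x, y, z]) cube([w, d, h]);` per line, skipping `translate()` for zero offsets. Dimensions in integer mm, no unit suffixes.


cube([942, 231, 174]);
translate([0, 231, 174]) cube([942, 231, 174]);
translate([0, 462, 348]) cube([942, 231, 174]);
translate([0, 693, 522]) cube([942, 231, 174]);
translate([0, 924, 696]) cube([942, 231, 174]);
translate([0, 1155, 870]) cube([942, 231, 174]);


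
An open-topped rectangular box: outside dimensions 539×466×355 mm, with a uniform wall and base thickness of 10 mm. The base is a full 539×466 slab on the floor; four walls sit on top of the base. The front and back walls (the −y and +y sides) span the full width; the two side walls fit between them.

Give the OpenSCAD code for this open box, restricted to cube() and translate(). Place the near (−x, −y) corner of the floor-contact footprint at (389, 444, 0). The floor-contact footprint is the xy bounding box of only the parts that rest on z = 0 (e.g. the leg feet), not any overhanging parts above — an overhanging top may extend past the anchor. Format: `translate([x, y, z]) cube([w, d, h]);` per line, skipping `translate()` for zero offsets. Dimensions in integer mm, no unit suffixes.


translate([389, 444, 0]) cube([539, 466, 10]);
translate([389, 444, 10]) cube([539, 10, 345]);
translate([389, 900, 10]) cube([539, 10, 345]);
translate([389, 454, 10]) cube([10, 446, 345]);
translate([918, 454, 10]) cube([10, 446, 345]);


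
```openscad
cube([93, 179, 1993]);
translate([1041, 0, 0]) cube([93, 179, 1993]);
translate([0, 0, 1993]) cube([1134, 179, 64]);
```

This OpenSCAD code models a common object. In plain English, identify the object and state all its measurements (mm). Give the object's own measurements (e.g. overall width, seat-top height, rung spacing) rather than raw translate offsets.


A door frame. The clear opening is 948 mm wide and 1993 mm high. Two 93 mm wide jambs, 179 mm deep, stand either side of the opening from the floor to the top of the opening. A 64 mm thick head sits across the top of both jambs, spanning the full outside width of the frame.


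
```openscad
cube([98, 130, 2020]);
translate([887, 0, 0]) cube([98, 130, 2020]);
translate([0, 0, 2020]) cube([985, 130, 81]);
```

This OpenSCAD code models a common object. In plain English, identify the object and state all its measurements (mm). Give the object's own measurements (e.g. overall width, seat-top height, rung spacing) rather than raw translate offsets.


A door frame. The clear opening is 789 mm wide and 2020 mm high. Two 98 mm wide jambs, 130 mm deep, stand either side of the opening from the floor to the top of the opening. A 81 mm thick head sits across the top of both jambs, spanning the full outside width of the frame.


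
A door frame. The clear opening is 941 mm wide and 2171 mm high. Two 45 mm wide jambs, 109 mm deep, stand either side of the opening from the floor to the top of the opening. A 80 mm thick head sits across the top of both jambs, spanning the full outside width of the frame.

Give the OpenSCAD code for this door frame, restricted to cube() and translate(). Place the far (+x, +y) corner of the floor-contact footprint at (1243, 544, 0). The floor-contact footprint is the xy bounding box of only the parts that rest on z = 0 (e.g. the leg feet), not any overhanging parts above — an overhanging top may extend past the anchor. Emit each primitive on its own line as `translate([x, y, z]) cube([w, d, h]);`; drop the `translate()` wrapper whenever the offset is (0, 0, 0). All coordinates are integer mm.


translate([212, 435, 0]) cube([45, 109, 2171]);
translate([1198, 435, 0]) cube([45, 109, 2171]);
translate([212, 435, 2171]) cube([1031, 109, 80]);


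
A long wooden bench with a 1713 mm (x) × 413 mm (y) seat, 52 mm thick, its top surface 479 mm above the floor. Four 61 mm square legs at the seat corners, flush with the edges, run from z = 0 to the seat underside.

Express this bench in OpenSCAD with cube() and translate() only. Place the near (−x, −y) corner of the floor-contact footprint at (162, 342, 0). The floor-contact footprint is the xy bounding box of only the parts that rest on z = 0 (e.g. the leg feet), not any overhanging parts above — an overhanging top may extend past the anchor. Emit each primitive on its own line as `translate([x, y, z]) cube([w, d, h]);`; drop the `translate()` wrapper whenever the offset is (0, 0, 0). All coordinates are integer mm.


translate([162, 342, 427]) cube([1713, 413, 52]);
translate([162, 342, 0]) cube([61, 61, 427]);
translate([162, 694, 0]) cube([61, 61, 427]);
translate([1814, 342, 0]) cube([61, 61, 427]);
translate([1814, 694, 0]) cube([61, 61, 427]);


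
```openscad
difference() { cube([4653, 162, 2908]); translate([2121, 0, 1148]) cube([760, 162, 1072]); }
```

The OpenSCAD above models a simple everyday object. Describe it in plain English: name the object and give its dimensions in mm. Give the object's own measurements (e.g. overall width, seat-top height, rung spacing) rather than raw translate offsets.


A wall 4653 mm long (x), 162 mm thick (y), 2908 mm tall, with a rectangular window opening cut through it. The opening is 760 mm wide and 1072 mm tall; its sill is at z = 1148 mm and its near (−x) edge is 2121 mm from the wall's −x end. The opening passes through the full wall thickness.


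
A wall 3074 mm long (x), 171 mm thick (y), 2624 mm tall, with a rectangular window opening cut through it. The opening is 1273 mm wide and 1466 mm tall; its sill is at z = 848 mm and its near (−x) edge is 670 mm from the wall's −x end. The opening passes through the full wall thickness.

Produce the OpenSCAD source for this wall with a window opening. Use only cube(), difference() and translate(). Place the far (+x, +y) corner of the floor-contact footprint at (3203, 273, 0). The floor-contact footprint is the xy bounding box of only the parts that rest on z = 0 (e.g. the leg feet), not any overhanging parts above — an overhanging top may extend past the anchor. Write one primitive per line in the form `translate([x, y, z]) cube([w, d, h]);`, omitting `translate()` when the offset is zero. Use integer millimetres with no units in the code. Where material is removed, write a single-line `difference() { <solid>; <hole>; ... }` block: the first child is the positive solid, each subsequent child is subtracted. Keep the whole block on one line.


difference() { translate([129, 102, 0]) cube([3074, 171, 2624]); translate([799, 102, 848]) cube([1273, 171, 1466]); }
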